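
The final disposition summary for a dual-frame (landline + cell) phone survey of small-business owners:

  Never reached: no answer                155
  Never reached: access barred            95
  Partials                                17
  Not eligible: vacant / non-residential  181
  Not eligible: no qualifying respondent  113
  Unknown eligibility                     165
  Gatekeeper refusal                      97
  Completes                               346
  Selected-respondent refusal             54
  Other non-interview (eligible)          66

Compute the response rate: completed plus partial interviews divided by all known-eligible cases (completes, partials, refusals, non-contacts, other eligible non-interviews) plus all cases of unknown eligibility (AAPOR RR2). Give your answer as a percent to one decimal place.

Refusal or break-off = 97 + 54 = 151
Non-contacts = 155 + 95 = 250
Not eligible = 113 + 181 = 294
Num = 346 + 17 = 363
Denominator = 346 + 17 + 151 + 250 + 66 + 165 = 995
RR2 = 363 / 995 = 0.3648

36.5%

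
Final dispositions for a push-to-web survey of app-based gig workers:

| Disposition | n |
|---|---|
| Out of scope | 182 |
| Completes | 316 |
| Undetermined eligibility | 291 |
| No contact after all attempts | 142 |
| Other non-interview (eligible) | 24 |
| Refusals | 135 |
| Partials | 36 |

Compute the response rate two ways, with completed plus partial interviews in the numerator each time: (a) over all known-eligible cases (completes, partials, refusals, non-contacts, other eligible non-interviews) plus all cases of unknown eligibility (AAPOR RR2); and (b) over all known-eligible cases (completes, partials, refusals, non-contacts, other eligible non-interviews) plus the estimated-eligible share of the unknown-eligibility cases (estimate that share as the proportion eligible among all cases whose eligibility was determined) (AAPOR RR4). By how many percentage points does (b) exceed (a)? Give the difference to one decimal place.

2.7

Top → 316 + 36 = 352
Base → 316 + 36 + 135 + 142 + 24 + 291 = 944
RR2 = 352 / 944 = 0.3729
Determined eligible → 316 + 36 + 135 + 142 + 24 = 653
e = 653 / (653 + 182) = 653 / 835 = 0.7820
Estimated eligible among unknowns → 0.7820 × 291 = 227.56
Base → 653 + 227.56 = 880.56
RR4 = 352 / 880.56 = 0.3997
Difference = 39.97 − 37.29 = 2.68 percentage points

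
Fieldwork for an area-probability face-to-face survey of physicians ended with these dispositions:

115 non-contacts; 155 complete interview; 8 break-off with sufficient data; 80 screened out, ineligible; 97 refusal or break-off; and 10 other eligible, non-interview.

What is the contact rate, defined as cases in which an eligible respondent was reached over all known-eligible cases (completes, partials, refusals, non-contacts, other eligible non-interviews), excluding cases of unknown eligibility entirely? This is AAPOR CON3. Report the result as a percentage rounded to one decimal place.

Num = 155 + 8 + 97 + 10 = 270
Denom = 155 + 8 + 97 + 115 + 10 = 385
CON3 = 270 / 385 = 0.7013

70.1%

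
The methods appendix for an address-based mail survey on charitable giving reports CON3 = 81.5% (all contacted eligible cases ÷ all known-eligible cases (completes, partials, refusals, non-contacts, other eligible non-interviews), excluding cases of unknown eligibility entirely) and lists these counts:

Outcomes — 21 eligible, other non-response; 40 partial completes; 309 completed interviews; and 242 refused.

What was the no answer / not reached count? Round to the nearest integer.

139

Num = 309 + 40 + 242 + 21 = 612
CON3 = 612 / D = 0.815
D = 612 / 0.815 = 750.9
Rest of base = 612
no answer / not reached = 750.9 − 612 ≈ 139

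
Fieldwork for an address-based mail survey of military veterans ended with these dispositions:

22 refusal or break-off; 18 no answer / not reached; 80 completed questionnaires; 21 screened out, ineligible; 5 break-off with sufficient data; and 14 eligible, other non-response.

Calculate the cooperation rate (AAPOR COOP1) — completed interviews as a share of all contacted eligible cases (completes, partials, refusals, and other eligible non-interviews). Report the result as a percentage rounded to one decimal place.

66.1%

Num: 80
Denominator: 80 + 5 + 22 + 14 = 121
COOP1 = 80 / 121 = 0.6612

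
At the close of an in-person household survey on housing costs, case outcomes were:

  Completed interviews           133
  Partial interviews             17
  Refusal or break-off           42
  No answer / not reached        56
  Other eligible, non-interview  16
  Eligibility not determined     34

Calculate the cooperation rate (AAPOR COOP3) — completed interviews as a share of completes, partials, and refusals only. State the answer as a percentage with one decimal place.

Top = 133
Base = 133 + 17 + 42 = 192
COOP3 = 133 / 192 = 0.6927

69.3%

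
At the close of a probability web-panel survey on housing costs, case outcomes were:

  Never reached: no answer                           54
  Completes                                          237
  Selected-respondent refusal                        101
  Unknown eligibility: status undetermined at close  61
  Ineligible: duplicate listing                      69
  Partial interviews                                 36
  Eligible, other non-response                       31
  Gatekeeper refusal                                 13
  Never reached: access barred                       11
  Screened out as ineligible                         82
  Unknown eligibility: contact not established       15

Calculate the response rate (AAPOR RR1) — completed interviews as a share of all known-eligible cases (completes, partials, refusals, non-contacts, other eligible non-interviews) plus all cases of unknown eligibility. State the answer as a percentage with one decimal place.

Refused = 13 + 101 = 114
No contact after all attempts = 54 + 11 = 65
Unknown eligibility = 15 + 61 = 76
Screened out, ineligible = 82 + 69 = 151
Num: 237
Denom: 237 + 36 + 114 + 65 + 31 + 76 = 559
RR1 = 237 / 559 = 0.4240

42.4%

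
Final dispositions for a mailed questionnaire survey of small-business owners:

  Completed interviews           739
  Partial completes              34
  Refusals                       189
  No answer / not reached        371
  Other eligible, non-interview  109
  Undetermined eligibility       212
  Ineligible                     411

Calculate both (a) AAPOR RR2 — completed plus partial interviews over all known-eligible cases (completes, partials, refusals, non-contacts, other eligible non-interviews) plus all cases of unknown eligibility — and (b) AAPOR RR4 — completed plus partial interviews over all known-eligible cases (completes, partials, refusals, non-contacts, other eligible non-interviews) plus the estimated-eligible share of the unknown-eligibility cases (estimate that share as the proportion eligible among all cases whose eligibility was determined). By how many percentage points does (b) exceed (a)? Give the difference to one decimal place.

Numerator = 739 + 34 = 773
Base = 739 + 34 + 189 + 371 + 109 + 212 = 1654
RR2 = 773 / 1654 = 0.4674
Determined eligible = 739 + 34 + 189 + 371 + 109 = 1442
e = 1442 / (1442 + 411) = 1442 / 1853 = 0.7782
Estimated eligible among unknowns = 0.7782 × 212 = 164.98
Base = 1442 + 164.98 = 1606.98
RR4 = 773 / 1606.98 = 0.4810
Difference = 48.10 − 46.74 = 1.36 percentage points

1.4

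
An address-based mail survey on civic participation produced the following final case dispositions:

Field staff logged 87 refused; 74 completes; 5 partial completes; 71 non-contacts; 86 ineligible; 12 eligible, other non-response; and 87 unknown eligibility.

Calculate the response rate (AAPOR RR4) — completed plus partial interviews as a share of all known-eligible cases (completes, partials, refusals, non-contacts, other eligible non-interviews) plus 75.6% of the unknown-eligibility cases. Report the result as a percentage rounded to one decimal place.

Top = 74 + 5 = 79
Eligible (known) = 74 + 5 + 87 + 71 + 12 = 249
Estimated eligible among unknowns = 0.7560 × 87 = 65.77
Denom = 249 + 65.77 = 314.77
RR4 = 79 / 314.77 = 0.2510

25.1%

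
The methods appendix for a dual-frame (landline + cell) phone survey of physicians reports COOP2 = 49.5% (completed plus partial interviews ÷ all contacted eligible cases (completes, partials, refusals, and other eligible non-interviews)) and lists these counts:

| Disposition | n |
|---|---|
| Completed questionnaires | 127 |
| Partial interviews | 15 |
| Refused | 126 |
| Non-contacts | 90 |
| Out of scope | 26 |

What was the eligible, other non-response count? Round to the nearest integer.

Num = 127 + 15 = 142
COOP2 = 142 / D = 0.495
D = 142 / 0.495 = 286.9
Other denominator terms total 268
eligible, other non-response = 286.9 − 268 ≈ 19

19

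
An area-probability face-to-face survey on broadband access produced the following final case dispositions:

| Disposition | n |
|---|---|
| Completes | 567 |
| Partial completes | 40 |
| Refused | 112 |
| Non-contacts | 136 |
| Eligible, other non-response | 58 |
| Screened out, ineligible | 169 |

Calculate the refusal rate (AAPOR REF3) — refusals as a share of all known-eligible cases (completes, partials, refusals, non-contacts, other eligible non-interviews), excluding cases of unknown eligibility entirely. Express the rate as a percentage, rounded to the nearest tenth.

Top → 112
Base → 567 + 40 + 112 + 136 + 58 = 913
REF3 = 112 / 913 = 0.1227

12.3%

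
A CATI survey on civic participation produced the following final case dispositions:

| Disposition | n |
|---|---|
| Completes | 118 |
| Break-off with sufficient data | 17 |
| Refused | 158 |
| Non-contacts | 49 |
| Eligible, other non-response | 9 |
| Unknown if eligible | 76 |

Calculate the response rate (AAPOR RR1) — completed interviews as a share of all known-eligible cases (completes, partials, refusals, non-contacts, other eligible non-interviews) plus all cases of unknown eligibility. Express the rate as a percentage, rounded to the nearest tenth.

Numerator → 118
Denom → 118 + 17 + 158 + 49 + 9 + 76 = 427
RR1 = 118 / 427 = 0.2763

27.6%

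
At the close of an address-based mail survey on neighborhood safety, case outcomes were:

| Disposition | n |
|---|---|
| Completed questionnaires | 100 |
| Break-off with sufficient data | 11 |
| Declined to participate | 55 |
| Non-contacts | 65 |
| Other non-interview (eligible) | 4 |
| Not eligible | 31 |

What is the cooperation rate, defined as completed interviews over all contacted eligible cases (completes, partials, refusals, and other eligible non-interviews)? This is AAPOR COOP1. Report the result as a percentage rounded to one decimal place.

58.8%

Top: 100
Base: 100 + 11 + 55 + 4 = 170
COOP1 = 100 / 170 = 0.5882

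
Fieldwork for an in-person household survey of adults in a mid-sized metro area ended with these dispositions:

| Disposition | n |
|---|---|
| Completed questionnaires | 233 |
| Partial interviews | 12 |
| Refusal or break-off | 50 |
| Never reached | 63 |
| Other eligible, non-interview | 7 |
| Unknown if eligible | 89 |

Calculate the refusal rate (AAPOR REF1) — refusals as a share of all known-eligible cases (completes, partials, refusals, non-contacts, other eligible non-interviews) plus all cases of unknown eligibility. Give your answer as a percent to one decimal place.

Numerator = 50
Denom = 233 + 12 + 50 + 63 + 7 + 89 = 454
REF1 = 50 / 454 = 0.1101

11.0%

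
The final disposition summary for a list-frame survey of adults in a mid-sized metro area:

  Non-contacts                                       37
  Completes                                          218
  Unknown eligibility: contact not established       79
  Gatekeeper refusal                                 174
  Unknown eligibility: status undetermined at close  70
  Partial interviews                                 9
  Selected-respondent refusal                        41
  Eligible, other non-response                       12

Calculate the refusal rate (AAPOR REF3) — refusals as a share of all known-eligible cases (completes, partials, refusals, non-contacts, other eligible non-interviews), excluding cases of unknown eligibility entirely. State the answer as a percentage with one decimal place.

Declined to participate = 174 + 41 = 215
Undetermined eligibility = 79 + 70 = 149
Num → 215
Base → 218 + 9 + 215 + 37 + 12 = 491
REF3 = 215 / 491 = 0.4379

43.8%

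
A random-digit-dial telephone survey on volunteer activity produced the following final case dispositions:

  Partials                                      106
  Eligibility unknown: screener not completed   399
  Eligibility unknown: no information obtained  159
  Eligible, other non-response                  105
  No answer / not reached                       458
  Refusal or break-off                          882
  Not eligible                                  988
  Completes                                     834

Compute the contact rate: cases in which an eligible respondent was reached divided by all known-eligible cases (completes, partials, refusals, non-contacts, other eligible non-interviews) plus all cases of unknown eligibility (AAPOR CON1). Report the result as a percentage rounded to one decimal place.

Undetermined eligibility = 399 + 159 = 558
Top → 834 + 106 + 882 + 105 = 1927
Base → 834 + 106 + 882 + 458 + 105 + 558 = 2943
CON1 = 1927 / 2943 = 0.6548

65.5%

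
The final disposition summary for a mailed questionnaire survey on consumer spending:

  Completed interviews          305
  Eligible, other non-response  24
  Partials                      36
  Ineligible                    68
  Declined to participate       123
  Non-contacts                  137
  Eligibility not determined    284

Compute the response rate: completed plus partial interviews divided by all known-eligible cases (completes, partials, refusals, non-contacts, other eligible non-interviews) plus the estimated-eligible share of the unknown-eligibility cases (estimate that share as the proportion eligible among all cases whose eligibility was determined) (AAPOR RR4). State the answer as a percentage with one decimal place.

38.7%

Top = 305 + 36 = 341
Known eligible = 305 + 36 + 123 + 137 + 24 = 625
e = 625 / (625 + 68) = 625 / 693 = 0.9019
Estimated eligible among unknowns = 0.9019 × 284 = 256.14
Denominator = 625 + 256.14 = 881.14
RR4 = 341 / 881.14 = 0.3870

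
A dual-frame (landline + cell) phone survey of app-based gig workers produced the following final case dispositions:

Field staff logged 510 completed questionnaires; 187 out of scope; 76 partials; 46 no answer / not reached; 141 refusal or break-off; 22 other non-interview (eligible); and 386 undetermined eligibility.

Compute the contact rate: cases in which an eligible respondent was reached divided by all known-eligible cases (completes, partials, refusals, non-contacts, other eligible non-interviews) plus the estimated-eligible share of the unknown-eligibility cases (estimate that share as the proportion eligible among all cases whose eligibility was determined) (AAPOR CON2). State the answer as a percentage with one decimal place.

Numerator → 510 + 76 + 141 + 22 = 749
Known eligible → 510 + 76 + 141 + 46 + 22 = 795
e = 795 / (795 + 187) = 795 / 982 = 0.8096
Estimated eligible among unknowns → 0.8096 × 386 = 312.51
Denominator → 795 + 312.51 = 1107.51
CON2 = 749 / 1107.51 = 0.6763

67.6%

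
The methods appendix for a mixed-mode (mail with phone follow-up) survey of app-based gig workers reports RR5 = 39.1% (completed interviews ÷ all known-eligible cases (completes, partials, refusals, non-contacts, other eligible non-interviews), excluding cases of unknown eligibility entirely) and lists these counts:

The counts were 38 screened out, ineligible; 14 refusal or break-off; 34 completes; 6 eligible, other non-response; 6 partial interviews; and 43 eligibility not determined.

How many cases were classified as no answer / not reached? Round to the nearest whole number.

RR5 = 34 / D = 0.391
D = 34 / 0.391 = 87.0
Rest of base = 60
no answer / not reached = 87.0 − 60 ≈ 27

27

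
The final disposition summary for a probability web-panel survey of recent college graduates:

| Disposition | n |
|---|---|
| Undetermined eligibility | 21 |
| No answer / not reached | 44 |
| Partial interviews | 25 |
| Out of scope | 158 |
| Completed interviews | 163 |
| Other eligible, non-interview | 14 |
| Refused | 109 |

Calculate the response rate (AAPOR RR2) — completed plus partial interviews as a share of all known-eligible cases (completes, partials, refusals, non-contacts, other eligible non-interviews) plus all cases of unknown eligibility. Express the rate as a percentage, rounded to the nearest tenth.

50.0%

Top = 163 + 25 = 188
Denom = 163 + 25 + 109 + 44 + 14 + 21 = 376
RR2 = 188 / 376 = 0.5000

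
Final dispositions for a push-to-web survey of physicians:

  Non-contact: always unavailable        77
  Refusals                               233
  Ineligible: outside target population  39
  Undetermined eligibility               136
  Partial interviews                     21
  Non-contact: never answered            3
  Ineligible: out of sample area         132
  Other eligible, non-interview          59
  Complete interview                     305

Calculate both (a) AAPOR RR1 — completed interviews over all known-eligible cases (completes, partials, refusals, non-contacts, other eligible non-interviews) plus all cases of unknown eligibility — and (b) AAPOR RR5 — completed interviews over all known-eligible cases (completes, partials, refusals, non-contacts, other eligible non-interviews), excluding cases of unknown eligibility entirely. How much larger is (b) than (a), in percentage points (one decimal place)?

Non-contacts = 3 + 77 = 80
Out of scope = 39 + 132 = 171
Top = 305
Denom = 305 + 21 + 233 + 80 + 59 + 136 = 834
RR1 = 305 / 834 = 0.3657
Denom = 305 + 21 + 233 + 80 + 59 = 698
RR5 = 305 / 698 = 0.4370
Difference = 43.70 − 36.57 = 7.13 percentage points

7.1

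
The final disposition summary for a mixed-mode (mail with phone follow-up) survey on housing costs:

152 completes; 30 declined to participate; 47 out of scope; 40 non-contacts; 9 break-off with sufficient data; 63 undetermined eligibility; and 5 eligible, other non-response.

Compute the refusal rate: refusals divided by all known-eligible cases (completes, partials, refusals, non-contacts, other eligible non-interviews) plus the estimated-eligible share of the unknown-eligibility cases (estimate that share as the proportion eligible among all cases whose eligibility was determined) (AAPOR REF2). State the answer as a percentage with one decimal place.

10.4%

Top → 30
Eligible (known) → 152 + 9 + 30 + 40 + 5 = 236
e = 236 / (236 + 47) = 236 / 283 = 0.8339
Eligible share of unknowns → 0.8339 × 63 = 52.54
Denominator → 236 + 52.54 = 288.54
REF2 = 30 / 288.54 = 0.1040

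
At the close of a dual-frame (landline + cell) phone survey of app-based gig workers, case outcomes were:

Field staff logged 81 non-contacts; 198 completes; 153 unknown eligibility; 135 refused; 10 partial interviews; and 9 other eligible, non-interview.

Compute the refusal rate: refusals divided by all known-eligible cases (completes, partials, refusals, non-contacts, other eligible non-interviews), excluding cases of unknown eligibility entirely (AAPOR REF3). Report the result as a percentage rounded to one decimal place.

Numerator = 135
Denom = 198 + 10 + 135 + 81 + 9 = 433
REF3 = 135 / 433 = 0.3118

31.2%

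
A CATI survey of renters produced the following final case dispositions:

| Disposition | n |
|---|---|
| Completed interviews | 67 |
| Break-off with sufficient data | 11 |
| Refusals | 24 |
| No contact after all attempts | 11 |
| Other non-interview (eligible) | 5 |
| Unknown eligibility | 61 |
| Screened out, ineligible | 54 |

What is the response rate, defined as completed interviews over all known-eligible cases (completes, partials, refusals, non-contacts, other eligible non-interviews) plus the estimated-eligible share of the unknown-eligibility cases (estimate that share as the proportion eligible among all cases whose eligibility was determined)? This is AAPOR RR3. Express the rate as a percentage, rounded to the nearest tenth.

Num: 67
Eligible (known): 67 + 11 + 24 + 11 + 5 = 118
e = 118 / (118 + 54) = 118 / 172 = 0.6860
Estimated eligible among unknowns: 0.6860 × 61 = 41.85
Base: 118 + 41.85 = 159.85
RR3 = 67 / 159.85 = 0.4191

41.9%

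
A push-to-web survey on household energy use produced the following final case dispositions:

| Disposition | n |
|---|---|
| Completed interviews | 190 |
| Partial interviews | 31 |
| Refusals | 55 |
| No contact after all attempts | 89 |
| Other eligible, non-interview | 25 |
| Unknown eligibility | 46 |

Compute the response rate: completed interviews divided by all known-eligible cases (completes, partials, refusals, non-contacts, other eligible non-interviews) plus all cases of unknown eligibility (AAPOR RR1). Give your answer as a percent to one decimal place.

43.6%

Num: 190
Base: 190 + 31 + 55 + 89 + 25 + 46 = 436
RR1 = 190 / 436 = 0.4358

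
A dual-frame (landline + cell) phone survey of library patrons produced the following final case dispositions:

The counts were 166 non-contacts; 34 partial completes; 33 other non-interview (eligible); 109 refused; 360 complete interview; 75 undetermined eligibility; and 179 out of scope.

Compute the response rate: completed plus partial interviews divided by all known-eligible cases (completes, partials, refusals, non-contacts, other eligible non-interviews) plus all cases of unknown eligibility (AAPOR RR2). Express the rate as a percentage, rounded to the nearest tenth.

Top = 360 + 34 = 394
Base = 360 + 34 + 109 + 166 + 33 + 75 = 777
RR2 = 394 / 777 = 0.5071

50.7%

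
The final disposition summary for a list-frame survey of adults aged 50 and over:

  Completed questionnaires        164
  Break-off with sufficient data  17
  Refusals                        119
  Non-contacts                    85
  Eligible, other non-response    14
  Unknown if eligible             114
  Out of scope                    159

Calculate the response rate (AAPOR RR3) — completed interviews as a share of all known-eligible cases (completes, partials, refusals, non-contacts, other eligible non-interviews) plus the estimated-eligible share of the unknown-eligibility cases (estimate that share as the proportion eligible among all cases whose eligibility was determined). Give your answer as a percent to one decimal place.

Num → 164
Known eligible → 164 + 17 + 119 + 85 + 14 = 399
e = 399 / (399 + 159) = 399 / 558 = 0.7151
e × U → 0.7151 × 114 = 81.52
Base → 399 + 81.52 = 480.52
RR3 = 164 / 480.52 = 0.3413

34.1%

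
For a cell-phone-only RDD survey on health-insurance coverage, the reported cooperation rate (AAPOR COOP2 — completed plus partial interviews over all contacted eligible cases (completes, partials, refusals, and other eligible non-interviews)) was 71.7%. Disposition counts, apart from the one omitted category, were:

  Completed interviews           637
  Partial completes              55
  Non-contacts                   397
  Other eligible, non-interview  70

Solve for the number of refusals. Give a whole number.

203

Numerator → 637 + 55 = 692
COOP2 = 692 / D = 0.717
D = 692 / 0.717 = 965.1
Other denominator terms total 762
refusals = 965.1 − 762 ≈ 203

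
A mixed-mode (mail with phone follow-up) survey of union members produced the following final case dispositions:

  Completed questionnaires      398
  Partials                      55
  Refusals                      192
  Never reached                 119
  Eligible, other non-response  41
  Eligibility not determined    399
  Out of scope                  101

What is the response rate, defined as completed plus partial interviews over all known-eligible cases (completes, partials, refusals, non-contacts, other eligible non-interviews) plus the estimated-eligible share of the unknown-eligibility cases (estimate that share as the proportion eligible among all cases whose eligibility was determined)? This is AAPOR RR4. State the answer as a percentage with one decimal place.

Num = 398 + 55 = 453
Known eligible = 398 + 55 + 192 + 119 + 41 = 805
e = 805 / (805 + 101) = 805 / 906 = 0.8885
e × U = 0.8885 × 399 = 354.51
Denominator = 805 + 354.51 = 1159.51
RR4 = 453 / 1159.51 = 0.3907

39.1%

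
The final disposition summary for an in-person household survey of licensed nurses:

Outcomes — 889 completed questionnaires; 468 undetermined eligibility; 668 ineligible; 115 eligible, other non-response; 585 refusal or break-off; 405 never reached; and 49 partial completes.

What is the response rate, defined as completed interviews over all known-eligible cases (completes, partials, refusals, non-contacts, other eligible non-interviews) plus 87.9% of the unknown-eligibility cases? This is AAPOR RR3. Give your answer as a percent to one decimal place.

Num = 889
Known eligible = 889 + 49 + 585 + 405 + 115 = 2043
e × U = 0.8790 × 468 = 411.37
Denom = 2043 + 411.37 = 2454.37
RR3 = 889 / 2454.37 = 0.3622

36.2%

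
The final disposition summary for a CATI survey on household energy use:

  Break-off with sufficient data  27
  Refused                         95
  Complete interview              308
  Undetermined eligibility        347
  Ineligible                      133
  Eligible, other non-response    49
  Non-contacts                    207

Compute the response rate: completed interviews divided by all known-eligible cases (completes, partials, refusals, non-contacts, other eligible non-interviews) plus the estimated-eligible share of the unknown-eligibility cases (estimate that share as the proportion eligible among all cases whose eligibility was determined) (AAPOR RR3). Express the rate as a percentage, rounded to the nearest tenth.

Num: 308
Eligible (known): 308 + 27 + 95 + 207 + 49 = 686
e = 686 / (686 + 133) = 686 / 819 = 0.8376
e × U: 0.8376 × 347 = 290.65
Denominator: 686 + 290.65 = 976.65
RR3 = 308 / 976.65 = 0.3154

31.5%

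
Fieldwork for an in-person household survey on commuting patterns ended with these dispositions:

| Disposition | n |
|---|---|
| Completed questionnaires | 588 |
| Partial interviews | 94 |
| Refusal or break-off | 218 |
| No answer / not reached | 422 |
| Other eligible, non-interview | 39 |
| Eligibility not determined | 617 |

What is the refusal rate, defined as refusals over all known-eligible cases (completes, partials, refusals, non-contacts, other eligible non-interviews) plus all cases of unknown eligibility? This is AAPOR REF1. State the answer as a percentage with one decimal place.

Top = 218
Denominator = 588 + 94 + 218 + 422 + 39 + 617 = 1978
REF1 = 218 / 1978 = 0.1102

11.0%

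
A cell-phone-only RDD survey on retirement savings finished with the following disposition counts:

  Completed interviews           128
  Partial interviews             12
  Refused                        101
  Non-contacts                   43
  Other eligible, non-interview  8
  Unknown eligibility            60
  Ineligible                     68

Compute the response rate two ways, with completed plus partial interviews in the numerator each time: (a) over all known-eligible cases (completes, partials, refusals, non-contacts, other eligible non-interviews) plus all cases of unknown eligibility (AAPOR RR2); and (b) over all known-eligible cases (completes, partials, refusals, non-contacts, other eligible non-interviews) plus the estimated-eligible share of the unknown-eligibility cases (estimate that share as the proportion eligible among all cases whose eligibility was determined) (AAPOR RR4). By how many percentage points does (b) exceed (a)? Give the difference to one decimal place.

1.3

Num: 128 + 12 = 140
Denominator: 128 + 12 + 101 + 43 + 8 + 60 = 352
RR2 = 140 / 352 = 0.3977
Eligible (known): 128 + 12 + 101 + 43 + 8 = 292
e = 292 / (292 + 68) = 292 / 360 = 0.8111
e × U: 0.8111 × 60 = 48.67
Denominator: 292 + 48.67 = 340.67
RR4 = 140 / 340.67 = 0.4110
Difference = 41.10 − 39.77 = 1.33 percentage points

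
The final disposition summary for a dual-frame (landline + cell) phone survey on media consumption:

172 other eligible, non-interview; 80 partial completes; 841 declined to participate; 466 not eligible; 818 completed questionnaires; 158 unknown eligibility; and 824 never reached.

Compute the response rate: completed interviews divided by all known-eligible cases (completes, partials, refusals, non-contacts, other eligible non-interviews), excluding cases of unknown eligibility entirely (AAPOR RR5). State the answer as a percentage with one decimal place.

Top = 818
Base = 818 + 80 + 841 + 824 + 172 = 2735
RR5 = 818 / 2735 = 0.2991

29.9%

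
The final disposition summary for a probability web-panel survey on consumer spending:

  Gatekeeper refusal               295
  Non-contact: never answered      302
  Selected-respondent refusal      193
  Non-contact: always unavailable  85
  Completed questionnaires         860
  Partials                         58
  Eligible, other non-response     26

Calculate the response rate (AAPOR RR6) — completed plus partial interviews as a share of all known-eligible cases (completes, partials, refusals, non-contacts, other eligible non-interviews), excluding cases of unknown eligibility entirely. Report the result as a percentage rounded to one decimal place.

50.5%

Refused = 295 + 193 = 488
No answer / not reached = 302 + 85 = 387
Top → 860 + 58 = 918
Denominator → 860 + 58 + 488 + 387 + 26 = 1819
RR6 = 918 / 1819 = 0.5047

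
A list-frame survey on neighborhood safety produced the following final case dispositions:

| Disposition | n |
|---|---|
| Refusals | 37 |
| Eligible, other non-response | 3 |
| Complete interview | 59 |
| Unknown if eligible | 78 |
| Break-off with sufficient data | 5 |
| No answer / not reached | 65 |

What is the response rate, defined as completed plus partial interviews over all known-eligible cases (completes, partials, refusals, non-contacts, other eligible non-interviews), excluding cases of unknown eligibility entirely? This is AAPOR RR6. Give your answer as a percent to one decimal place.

Num → 59 + 5 = 64
Denom → 59 + 5 + 37 + 65 + 3 = 169
RR6 = 64 / 169 = 0.3787

37.9%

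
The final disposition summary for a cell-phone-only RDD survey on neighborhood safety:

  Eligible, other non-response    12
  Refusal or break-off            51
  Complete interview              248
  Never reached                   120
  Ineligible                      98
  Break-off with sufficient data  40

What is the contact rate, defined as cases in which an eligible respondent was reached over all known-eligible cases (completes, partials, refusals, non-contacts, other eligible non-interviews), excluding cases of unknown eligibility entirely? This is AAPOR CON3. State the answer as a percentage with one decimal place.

Top: 248 + 40 + 51 + 12 = 351
Base: 248 + 40 + 51 + 120 + 12 = 471
CON3 = 351 / 471 = 0.7452

74.5%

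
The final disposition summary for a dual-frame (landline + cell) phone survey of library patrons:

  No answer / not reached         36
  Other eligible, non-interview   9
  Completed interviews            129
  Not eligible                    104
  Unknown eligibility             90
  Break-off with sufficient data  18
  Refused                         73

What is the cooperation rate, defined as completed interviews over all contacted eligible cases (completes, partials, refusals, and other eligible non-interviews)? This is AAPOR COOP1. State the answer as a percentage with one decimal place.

Num = 129
Base = 129 + 18 + 73 + 9 = 229
COOP1 = 129 / 229 = 0.5633

56.3%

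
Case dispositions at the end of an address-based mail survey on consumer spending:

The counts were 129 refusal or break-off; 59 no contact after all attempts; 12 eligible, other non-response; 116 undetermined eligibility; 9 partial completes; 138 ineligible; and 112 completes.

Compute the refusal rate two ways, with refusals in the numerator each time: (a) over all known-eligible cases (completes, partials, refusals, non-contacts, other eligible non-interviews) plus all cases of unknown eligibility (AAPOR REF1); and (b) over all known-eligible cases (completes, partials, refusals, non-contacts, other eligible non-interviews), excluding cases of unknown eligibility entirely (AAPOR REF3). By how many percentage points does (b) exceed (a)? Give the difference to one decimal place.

Top = 129
Denom = 112 + 9 + 129 + 59 + 12 + 116 = 437
REF1 = 129 / 437 = 0.2952
Denom = 112 + 9 + 129 + 59 + 12 = 321
REF3 = 129 / 321 = 0.4019
Difference = 40.19 − 29.52 = 10.67 percentage points

10.7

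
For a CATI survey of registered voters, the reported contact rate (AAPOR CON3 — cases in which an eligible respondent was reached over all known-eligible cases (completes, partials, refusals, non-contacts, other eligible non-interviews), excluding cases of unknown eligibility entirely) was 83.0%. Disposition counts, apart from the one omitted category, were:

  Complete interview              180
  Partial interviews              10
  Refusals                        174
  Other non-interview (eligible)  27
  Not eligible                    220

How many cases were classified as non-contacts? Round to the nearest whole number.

80

Top: 180 + 10 + 174 + 27 = 391
CON3 = 391 / D = 0.830
D = 391 / 0.830 = 471.1
Other denominator terms total 391
non-contacts = 471.1 − 391 ≈ 80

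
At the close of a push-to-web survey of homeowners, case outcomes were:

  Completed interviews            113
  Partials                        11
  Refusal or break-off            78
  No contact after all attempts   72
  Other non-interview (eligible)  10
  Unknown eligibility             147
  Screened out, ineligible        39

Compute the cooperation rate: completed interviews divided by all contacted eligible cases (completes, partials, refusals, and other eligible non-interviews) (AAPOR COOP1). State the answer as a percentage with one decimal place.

Num = 113
Denom = 113 + 11 + 78 + 10 = 212
COOP1 = 113 / 212 = 0.5330

53.3%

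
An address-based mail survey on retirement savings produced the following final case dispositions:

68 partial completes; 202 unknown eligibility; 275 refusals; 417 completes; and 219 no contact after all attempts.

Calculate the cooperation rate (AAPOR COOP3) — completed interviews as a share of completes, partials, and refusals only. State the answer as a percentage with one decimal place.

54.9%

Top: 417
Base: 417 + 68 + 275 = 760
COOP3 = 417 / 760 = 0.5487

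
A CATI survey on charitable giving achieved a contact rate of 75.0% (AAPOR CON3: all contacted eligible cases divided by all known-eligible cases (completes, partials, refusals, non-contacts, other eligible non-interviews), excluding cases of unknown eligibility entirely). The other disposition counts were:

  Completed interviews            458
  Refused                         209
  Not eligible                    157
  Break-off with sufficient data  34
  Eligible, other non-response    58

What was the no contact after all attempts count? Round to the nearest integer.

Top → 458 + 34 + 209 + 58 = 759
CON3 = 759 / D = 0.750
D = 759 / 0.750 = 1012.0
Rest of base = 759
no contact after all attempts = 1012.0 − 759 ≈ 253

253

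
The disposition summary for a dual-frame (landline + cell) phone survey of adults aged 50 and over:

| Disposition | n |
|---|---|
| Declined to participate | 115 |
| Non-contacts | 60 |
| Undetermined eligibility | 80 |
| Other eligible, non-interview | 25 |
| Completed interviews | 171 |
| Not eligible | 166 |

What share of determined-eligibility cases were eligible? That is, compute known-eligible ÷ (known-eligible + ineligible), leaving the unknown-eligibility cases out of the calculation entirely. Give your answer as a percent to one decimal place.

Determined eligible = 171 + 115 + 60 + 25 = 371
e = 371 / (371 + 166) = 371 / 537 = 0.6909

69.1%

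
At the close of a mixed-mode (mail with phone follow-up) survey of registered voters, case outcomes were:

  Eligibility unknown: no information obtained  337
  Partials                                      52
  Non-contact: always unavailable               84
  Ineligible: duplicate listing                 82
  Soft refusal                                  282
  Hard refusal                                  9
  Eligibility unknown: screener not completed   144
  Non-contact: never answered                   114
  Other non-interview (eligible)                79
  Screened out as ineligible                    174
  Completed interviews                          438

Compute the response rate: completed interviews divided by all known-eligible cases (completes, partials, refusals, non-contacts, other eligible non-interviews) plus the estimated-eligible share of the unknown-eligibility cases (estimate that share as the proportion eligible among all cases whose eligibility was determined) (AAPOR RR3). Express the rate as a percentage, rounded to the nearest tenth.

Refusal or break-off = 9 + 282 = 291
Never reached = 114 + 84 = 198
Unknown eligibility = 144 + 337 = 481
Screened out, ineligible = 174 + 82 = 256
Num: 438
Known eligible: 438 + 52 + 291 + 198 + 79 = 1058
e = 1058 / (1058 + 256) = 1058 / 1314 = 0.8052
Eligible share of unknowns: 0.8052 × 481 = 387.30
Denom: 1058 + 387.30 = 1445.30
RR3 = 438 / 1445.30 = 0.3031

30.3%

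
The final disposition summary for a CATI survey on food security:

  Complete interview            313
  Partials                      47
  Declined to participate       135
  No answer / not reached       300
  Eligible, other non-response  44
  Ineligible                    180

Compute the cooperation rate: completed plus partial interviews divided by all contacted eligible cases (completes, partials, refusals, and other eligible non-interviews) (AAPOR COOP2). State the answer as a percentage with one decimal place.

66.8%

Num → 313 + 47 = 360
Denom → 313 + 47 + 135 + 44 = 539
COOP2 = 360 / 539 = 0.6679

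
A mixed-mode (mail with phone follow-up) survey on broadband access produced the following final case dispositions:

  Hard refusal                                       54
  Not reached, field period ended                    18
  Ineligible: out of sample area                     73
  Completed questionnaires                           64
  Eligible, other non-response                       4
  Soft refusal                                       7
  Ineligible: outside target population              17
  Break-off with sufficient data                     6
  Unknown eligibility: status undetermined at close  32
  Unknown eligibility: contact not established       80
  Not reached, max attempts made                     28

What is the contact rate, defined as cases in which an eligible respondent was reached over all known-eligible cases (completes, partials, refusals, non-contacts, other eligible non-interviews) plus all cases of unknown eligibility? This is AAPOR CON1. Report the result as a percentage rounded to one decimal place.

Declined to participate = 54 + 7 = 61
No answer / not reached = 18 + 28 = 46
Unknown if eligible = 80 + 32 = 112
Out of scope = 17 + 73 = 90
Top = 64 + 6 + 61 + 4 = 135
Base = 64 + 6 + 61 + 46 + 4 + 112 = 293
CON1 = 135 / 293 = 0.4608

46.1%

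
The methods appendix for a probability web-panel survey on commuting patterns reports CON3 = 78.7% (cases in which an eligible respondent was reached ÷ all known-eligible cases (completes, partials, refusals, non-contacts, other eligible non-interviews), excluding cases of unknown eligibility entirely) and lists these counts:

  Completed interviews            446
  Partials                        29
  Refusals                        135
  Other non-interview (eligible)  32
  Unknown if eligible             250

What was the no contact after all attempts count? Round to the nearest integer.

174

Num = 446 + 29 + 135 + 32 = 642
CON3 = 642 / D = 0.787
D = 642 / 0.787 = 815.8
Rest of base = 642
no contact after all attempts = 815.8 − 642 ≈ 174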